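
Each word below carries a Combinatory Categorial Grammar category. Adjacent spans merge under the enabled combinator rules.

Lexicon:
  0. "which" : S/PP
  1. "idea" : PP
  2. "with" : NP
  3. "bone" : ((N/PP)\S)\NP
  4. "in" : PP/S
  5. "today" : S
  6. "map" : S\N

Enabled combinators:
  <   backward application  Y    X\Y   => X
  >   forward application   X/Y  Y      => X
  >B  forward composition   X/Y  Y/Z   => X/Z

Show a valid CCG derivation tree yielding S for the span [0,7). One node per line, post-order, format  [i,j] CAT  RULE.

[0,1] S/PP  lex  "which"
[1,2] PP  lex  "idea"
[0,2] S  >  k=1
[2,3] NP  lex  "with"
[3,4] ((N/PP)\S)\NP  lex  "bone"
[2,4] (N/PP)\S  <  k=3
[0,4] N/PP  <  k=2
[4,5] PP/S  lex  "in"
[5,6] S  lex  "today"
[4,6] PP  >  k=5
[0,6] N  >  k=4
[6,7] S\N  lex  "map"
[0,7] S  <  k=6

[0,7] S   <
  [0,6] N   >
    [0,4] N/PP   <
      [0,2] S   >
        [0,1] "which" : S/PP
        [1,2] "idea" : PP
      [2,4] (N/PP)\S   <
        [2,3] "with" : NP
        [3,4] "bone" : ((N/PP)\S)\NP
    [4,6] PP   >
      [4,5] "in" : PP/S
      [5,6] "today" : S
  [6,7] "map" : S\N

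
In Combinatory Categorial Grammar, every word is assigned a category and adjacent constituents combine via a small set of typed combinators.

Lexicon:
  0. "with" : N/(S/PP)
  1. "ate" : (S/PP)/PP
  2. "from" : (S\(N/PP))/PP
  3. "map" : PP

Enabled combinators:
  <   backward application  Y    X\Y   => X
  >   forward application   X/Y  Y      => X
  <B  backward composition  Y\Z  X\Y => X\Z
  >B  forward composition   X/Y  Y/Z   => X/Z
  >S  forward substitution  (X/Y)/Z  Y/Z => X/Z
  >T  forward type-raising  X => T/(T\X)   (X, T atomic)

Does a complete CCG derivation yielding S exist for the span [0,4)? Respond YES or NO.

[0,4] S   <
  [0,2] N/PP   >B
    [0,1] "with" : N/(S/PP)
    [1,2] "ate" : (S/PP)/PP
  [2,4] S\(N/PP)   >
    [2,3] "from" : (S\(N/PP))/PP
    [3,4] "map" : PP

YES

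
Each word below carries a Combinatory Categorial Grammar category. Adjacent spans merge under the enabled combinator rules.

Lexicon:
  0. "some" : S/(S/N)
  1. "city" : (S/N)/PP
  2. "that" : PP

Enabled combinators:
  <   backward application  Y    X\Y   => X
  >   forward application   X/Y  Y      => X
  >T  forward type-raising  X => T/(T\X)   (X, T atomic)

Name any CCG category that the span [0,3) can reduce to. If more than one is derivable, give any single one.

S

[0,3] S   >
  [0,1] "some" : S/(S/N)
  [1,3] S/N   >
    [1,2] "city" : (S/N)/PP
    [2,3] "that" : PP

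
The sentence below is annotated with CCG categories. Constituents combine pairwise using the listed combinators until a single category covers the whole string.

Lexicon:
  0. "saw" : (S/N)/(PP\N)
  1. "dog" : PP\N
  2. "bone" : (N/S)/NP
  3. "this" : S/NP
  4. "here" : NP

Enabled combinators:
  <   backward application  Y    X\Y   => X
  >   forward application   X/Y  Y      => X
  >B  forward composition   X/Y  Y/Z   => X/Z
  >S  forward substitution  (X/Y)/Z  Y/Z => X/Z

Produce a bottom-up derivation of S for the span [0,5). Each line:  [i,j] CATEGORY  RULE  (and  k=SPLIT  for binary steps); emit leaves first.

[0,1] (S/N)/(PP\N)  lex  "saw"
[1,2] PP\N  lex  "dog"
[0,2] S/N  >  k=1
[2,3] (N/S)/NP  lex  "bone"
[3,4] S/NP  lex  "this"
[2,4] N/NP  >S  k=3
[4,5] NP  lex  "here"
[2,5] N  >  k=4
[0,5] S  >  k=2

[0,5] S   >
  [0,2] S/N   >
    [0,1] "saw" : (S/N)/(PP\N)
    [1,2] "dog" : PP\N
  [2,5] N   >
    [2,4] N/NP   >S
      [2,3] "bone" : (N/S)/NP
      [3,4] "this" : S/NP
    [4,5] "here" : NP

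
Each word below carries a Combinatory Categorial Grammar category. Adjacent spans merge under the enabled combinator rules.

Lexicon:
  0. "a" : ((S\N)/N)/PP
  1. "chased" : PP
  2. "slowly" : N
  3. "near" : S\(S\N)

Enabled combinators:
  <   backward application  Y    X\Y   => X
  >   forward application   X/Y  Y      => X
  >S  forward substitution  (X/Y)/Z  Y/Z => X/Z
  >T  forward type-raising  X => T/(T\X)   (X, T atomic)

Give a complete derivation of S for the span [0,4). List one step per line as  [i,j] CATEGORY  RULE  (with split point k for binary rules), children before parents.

[0,1] ((S\N)/N)/PP  lex  "a"
[1,2] PP  lex  "chased"
[0,2] (S\N)/N  >  k=1
[2,3] N  lex  "slowly"
[0,3] S\N  >  k=2
[3,4] S\(S\N)  lex  "near"
[0,4] S  <  k=3

[0,4] S   <
  [0,3] S\N   >
    [0,2] (S\N)/N   >
      [0,1] "a" : ((S\N)/N)/PP
      [1,2] "chased" : PP
    [2,3] "slowly" : N
  [3,4] "near" : S\(S\N)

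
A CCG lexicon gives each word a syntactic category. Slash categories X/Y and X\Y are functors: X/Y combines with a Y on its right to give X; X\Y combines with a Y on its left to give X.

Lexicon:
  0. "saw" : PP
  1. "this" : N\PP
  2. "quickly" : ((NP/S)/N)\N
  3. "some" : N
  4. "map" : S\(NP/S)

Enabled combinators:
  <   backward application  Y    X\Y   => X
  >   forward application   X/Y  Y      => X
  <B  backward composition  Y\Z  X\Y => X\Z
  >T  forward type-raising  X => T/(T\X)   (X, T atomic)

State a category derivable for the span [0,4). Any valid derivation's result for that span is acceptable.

[0,5] S   <
  [0,4] NP/S   >
    [0,3] (NP/S)/N   <
      [0,2] N   <
        [0,1] "saw" : PP
        [1,2] "this" : N\PP
      [2,3] "quickly" : ((NP/S)/N)\N
    [3,4] "some" : N
  [4,5] "map" : S\(NP/S)

NP/S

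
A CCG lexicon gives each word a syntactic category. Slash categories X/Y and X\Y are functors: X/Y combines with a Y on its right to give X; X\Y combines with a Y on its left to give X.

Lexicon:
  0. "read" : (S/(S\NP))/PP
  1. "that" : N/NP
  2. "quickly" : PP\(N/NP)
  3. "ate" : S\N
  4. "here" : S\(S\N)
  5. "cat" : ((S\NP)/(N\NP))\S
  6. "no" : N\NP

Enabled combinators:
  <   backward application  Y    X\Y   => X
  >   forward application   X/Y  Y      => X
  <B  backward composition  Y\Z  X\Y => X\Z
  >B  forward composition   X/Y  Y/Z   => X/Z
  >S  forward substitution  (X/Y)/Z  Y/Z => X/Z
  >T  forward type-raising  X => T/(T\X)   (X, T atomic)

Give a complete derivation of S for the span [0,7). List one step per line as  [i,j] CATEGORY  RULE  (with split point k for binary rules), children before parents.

[0,1] (S/(S\NP))/PP  lex  "read"
[1,2] N/NP  lex  "that"
[2,3] PP\(N/NP)  lex  "quickly"
[1,3] PP  <  k=2
[0,3] S/(S\NP)  >  k=1
[3,4] S\N  lex  "ate"
[4,5] S\(S\N)  lex  "here"
[3,5] S  <  k=4
[5,6] ((S\NP)/(N\NP))\S  lex  "cat"
[3,6] (S\NP)/(N\NP)  <  k=5
[6,7] N\NP  lex  "no"
[3,7] S\NP  >  k=6
[0,7] S  >  k=3

[0,7] S   >
  [0,3] S/(S\NP)   >
    [0,1] "read" : (S/(S\NP))/PP
    [1,3] PP   <
      [1,2] "that" : N/NP
      [2,3] "quickly" : PP\(N/NP)
  [3,7] S\NP   >
    [3,6] (S\NP)/(N\NP)   <
      [3,5] S   <
        [3,4] "ate" : S\N
        [4,5] "here" : S\(S\N)
      [5,6] "cat" : ((S\NP)/(N\NP))\S
    [6,7] "no" : N\NP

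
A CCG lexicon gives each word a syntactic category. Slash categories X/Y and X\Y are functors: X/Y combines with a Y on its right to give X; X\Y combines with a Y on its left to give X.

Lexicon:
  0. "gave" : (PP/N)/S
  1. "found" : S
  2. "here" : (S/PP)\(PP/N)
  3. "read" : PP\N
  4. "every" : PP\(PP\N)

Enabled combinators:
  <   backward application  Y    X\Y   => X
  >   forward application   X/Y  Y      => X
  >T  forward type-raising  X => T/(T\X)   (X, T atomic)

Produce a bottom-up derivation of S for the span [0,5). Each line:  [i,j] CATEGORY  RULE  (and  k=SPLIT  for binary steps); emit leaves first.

[0,1] (PP/N)/S  lex  "gave"
[1,2] S  lex  "found"
[0,2] PP/N  >  k=1
[2,3] (S/PP)\(PP/N)  lex  "here"
[0,3] S/PP  <  k=2
[3,4] PP\N  lex  "read"
[4,5] PP\(PP\N)  lex  "every"
[3,5] PP  <  k=4
[0,5] S  >  k=3

[0,5] S   >
  [0,3] S/PP   <
    [0,2] PP/N   >
      [0,1] "gave" : (PP/N)/S
      [1,2] "found" : S
    [2,3] "here" : (S/PP)\(PP/N)
  [3,5] PP   <
    [3,4] "read" : PP\N
    [4,5] "every" : PP\(PP\N)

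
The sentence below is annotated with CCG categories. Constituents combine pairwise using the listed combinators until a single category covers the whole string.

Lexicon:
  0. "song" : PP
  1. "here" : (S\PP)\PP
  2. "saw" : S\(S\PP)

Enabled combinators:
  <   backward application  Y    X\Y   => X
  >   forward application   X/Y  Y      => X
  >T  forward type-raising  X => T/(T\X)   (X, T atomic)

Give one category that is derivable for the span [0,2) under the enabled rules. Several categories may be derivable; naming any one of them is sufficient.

S\PP

[0,3] S   <
  [0,2] S\PP   <
    [0,1] "song" : PP
    [1,2] "here" : (S\PP)\PP
  [2,3] "saw" : S\(S\PP)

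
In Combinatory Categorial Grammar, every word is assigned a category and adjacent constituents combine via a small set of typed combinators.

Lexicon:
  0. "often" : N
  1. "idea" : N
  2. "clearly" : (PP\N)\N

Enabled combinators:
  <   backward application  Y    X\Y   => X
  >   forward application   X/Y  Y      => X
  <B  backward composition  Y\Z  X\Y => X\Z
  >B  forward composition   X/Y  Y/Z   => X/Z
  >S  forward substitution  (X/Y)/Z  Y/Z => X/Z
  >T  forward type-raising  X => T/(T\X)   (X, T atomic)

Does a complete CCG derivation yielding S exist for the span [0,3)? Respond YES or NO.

N N (PP\N)\N
CKY chart[0,3] = {N/(N\PP), NP/(NP\PP), PP, PP/(PP\PP), S/(S\PP)}; S ∉ chart

NO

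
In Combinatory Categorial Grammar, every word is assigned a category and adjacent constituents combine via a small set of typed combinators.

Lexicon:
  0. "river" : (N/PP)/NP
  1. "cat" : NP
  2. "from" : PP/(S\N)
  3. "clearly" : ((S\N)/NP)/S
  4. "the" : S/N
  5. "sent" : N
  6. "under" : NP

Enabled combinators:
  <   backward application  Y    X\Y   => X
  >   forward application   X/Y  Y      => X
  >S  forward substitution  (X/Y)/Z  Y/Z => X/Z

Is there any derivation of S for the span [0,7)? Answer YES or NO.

(N/PP)/NP NP PP/(S\N) ((S\N)/NP)/S S/N N NP
CKY chart[0,7] = {N}; S ∉ chart

NO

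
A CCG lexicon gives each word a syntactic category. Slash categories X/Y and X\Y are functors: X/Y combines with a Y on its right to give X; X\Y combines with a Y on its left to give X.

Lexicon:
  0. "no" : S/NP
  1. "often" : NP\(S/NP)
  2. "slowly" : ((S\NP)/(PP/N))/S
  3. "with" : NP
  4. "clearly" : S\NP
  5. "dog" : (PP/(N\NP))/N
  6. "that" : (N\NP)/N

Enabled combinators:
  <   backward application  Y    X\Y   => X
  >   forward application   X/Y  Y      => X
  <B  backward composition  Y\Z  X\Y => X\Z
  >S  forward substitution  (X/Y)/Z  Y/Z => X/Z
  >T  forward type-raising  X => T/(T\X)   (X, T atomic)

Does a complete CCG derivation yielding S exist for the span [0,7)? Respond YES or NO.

[0,7] S   <
  [0,2] NP   <
    [0,1] "no" : S/NP
    [1,2] "often" : NP\(S/NP)
  [2,7] S\NP   >
    [2,5] (S\NP)/(PP/N)   >
      [2,3] "slowly" : ((S\NP)/(PP/N))/S
      [3,5] S   >
        [3,4] S/(S\NP)   >T
          [3,4] "with" : NP
        [4,5] "clearly" : S\NP
    [5,7] PP/N   >S
      [5,6] "dog" : (PP/(N\NP))/N
      [6,7] "that" : (N\NP)/N

YES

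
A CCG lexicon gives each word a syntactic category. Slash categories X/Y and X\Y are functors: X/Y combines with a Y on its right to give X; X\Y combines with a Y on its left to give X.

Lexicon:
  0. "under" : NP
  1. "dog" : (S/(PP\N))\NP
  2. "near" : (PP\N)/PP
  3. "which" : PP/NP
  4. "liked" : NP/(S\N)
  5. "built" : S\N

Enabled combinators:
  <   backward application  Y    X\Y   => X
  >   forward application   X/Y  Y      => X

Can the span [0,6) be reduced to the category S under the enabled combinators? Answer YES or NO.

[0,6] S   >
  [0,2] S/(PP\N)   <
    [0,1] "under" : NP
    [1,2] "dog" : (S/(PP\N))\NP
  [2,6] PP\N   >
    [2,3] "near" : (PP\N)/PP
    [3,6] PP   >
      [3,4] "which" : PP/NP
      [4,6] NP   >
        [4,5] "liked" : NP/(S\N)
        [5,6] "built" : S\N

YES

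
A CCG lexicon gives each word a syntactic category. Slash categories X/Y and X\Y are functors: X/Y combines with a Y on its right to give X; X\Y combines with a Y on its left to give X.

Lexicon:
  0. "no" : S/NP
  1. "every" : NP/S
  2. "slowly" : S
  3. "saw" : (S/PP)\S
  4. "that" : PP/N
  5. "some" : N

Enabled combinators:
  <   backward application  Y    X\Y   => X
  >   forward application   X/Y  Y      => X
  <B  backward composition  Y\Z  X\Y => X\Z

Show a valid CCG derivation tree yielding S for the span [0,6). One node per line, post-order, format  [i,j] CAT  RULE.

[0,1] S/NP  lex  "no"
[1,2] NP/S  lex  "every"
[2,3] S  lex  "slowly"
[3,4] (S/PP)\S  lex  "saw"
[2,4] S/PP  <  k=3
[4,5] PP/N  lex  "that"
[5,6] N  lex  "some"
[4,6] PP  >  k=5
[2,6] S  >  k=4
[1,6] NP  >  k=2
[0,6] S  >  k=1

[0,6] S   >
  [0,1] "no" : S/NP
  [1,6] NP   >
    [1,2] "every" : NP/S
    [2,6] S   >
      [2,4] S/PP   <
        [2,3] "slowly" : S
        [3,4] "saw" : (S/PP)\S
      [4,6] PP   >
        [4,5] "that" : PP/N
        [5,6] "some" : N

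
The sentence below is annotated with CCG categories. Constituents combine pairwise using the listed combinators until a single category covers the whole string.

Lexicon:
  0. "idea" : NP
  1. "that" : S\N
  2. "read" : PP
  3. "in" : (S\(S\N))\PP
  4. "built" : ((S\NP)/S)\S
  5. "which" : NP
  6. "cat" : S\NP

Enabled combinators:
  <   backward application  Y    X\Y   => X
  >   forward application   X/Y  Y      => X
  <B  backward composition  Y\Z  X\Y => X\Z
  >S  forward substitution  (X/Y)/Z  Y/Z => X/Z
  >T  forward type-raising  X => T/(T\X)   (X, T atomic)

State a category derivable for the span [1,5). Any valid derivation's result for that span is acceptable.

(S\NP)/S

[0,7] S   <
  [0,1] "idea" : NP
  [1,7] S\NP   >
    [1,5] (S\NP)/S   <
      [1,4] S   <
        [1,2] "that" : S\N
        [2,4] S\(S\N)   <
          [2,3] "read" : PP
          [3,4] "in" : (S\(S\N))\PP
      [4,5] "built" : ((S\NP)/S)\S
    [5,7] S   <
      [5,6] "which" : NP
      [6,7] "cat" : S\NP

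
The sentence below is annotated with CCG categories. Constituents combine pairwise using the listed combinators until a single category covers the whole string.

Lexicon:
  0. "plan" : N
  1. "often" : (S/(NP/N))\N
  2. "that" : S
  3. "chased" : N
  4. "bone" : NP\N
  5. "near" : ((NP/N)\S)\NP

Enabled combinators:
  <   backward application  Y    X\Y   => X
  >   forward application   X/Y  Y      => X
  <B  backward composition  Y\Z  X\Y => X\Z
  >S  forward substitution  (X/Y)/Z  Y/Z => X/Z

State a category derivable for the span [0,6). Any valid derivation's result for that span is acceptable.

[0,6] S   >
  [0,2] S/(NP/N)   <
    [0,1] "plan" : N
    [1,2] "often" : (S/(NP/N))\N
  [2,6] NP/N   <
    [2,3] "that" : S
    [3,6] (NP/N)\S   <
      [3,5] NP   <
        [3,4] "chased" : N
        [4,5] "bone" : NP\N
      [5,6] "near" : ((NP/N)\S)\NP

S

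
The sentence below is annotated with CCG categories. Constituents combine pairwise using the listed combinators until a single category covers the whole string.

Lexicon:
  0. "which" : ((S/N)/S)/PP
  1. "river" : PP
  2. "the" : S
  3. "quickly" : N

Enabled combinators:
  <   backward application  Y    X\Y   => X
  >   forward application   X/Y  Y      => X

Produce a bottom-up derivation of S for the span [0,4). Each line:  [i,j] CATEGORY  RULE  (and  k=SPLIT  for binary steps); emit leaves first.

[0,4] S   >
  [0,3] S/N   >
    [0,2] (S/N)/S   >
      [0,1] "which" : ((S/N)/S)/PP
      [1,2] "river" : PP
    [2,3] "the" : S
  [3,4] "quickly" : N

[0,1] ((S/N)/S)/PP  lex  "which"
[1,2] PP  lex  "river"
[0,2] (S/N)/S  >  k=1
[2,3] S  lex  "the"
[0,3] S/N  >  k=2
[3,4] N  lex  "quickly"
[0,4] S  >  k=3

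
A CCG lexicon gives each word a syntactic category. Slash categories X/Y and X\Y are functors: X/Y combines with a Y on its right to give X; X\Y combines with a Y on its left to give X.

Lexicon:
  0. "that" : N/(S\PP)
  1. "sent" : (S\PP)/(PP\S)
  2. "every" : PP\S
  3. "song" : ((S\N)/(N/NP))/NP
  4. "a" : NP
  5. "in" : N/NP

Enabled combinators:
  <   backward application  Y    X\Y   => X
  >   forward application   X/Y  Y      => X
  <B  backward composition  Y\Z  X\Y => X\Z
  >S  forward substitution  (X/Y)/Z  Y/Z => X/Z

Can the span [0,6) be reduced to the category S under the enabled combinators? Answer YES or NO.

YES

[0,6] S   <
  [0,3] N   >
    [0,1] "that" : N/(S\PP)
    [1,3] S\PP   >
      [1,2] "sent" : (S\PP)/(PP\S)
      [2,3] "every" : PP\S
  [3,6] S\N   >
    [3,5] (S\N)/(N/NP)   >
      [3,4] "song" : ((S\N)/(N/NP))/NP
      [4,5] "a" : NP
    [5,6] "in" : N/NP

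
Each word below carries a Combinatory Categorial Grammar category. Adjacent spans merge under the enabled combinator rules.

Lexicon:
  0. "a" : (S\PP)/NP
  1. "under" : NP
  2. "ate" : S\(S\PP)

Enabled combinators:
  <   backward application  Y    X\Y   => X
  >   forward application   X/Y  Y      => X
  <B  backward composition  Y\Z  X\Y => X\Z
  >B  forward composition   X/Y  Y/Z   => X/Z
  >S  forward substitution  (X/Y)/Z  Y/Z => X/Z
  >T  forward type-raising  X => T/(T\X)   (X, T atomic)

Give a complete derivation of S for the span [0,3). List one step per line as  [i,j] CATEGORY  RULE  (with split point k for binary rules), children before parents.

[0,3] S   <
  [0,2] S\PP   >
    [0,1] "a" : (S\PP)/NP
    [1,2] "under" : NP
  [2,3] "ate" : S\(S\PP)

[0,1] (S\PP)/NP  lex  "a"
[1,2] NP  lex  "under"
[0,2] S\PP  >  k=1
[2,3] S\(S\PP)  lex  "ate"
[0,3] S  <  k=2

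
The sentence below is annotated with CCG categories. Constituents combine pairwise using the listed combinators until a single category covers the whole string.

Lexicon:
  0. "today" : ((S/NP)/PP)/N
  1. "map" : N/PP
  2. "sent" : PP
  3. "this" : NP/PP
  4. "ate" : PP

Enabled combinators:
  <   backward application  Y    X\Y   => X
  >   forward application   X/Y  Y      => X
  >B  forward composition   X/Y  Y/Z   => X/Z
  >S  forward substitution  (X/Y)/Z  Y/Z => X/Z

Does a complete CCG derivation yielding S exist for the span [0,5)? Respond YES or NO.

YES

[0,5] S   >
  [0,4] S/PP   >S
    [0,3] (S/NP)/PP   >
      [0,1] "today" : ((S/NP)/PP)/N
      [1,3] N   >
        [1,2] "map" : N/PP
        [2,3] "sent" : PP
    [3,4] "this" : NP/PP
  [4,5] "ate" : PP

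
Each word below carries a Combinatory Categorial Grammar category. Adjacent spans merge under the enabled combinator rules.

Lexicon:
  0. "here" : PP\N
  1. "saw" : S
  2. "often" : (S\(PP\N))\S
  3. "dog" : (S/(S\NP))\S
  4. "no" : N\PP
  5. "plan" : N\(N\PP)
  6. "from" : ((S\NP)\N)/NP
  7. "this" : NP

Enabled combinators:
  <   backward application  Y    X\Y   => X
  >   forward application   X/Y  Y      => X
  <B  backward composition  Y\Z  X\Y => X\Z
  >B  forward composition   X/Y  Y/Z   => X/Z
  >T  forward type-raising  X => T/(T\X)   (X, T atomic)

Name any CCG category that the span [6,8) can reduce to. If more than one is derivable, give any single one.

(S\NP)\N

[0,8] S   >
  [0,4] S/(S\NP)   <
    [0,3] S   <
      [0,1] "here" : PP\N
      [1,3] S\(PP\N)   <
        [1,2] "saw" : S
        [2,3] "often" : (S\(PP\N))\S
    [3,4] "dog" : (S/(S\NP))\S
  [4,8] S\NP   <
    [4,6] N   <
      [4,5] "no" : N\PP
      [5,6] "plan" : N\(N\PP)
    [6,8] (S\NP)\N   >
      [6,7] "from" : ((S\NP)\N)/NP
      [7,8] "this" : NP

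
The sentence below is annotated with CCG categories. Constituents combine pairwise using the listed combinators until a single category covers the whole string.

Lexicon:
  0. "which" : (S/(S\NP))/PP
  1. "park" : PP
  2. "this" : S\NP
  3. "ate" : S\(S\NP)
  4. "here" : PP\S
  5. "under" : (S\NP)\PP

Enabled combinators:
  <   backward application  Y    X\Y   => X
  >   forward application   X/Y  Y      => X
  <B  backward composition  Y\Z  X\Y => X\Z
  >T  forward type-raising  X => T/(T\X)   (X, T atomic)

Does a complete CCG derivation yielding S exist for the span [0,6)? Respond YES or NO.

[0,6] S   >
  [0,2] S/(S\NP)   >
    [0,1] "which" : (S/(S\NP))/PP
    [1,2] "park" : PP
  [2,6] S\NP   <
    [2,5] PP   <
      [2,4] S   <
        [2,3] "this" : S\NP
        [3,4] "ate" : S\(S\NP)
      [4,5] "here" : PP\S
    [5,6] "under" : (S\NP)\PP

YES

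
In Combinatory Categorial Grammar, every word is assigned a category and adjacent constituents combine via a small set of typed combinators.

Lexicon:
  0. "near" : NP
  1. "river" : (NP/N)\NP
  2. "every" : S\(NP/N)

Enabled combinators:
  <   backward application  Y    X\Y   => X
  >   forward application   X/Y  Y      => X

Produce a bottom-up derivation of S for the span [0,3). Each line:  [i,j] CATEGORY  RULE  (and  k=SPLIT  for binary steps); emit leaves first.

[0,1] NP  lex  "near"
[1,2] (NP/N)\NP  lex  "river"
[0,2] NP/N  <  k=1
[2,3] S\(NP/N)  lex  "every"
[0,3] S  <  k=2

[0,3] S   <
  [0,2] NP/N   <
    [0,1] "near" : NP
    [1,2] "river" : (NP/N)\NP
  [2,3] "every" : S\(NP/N)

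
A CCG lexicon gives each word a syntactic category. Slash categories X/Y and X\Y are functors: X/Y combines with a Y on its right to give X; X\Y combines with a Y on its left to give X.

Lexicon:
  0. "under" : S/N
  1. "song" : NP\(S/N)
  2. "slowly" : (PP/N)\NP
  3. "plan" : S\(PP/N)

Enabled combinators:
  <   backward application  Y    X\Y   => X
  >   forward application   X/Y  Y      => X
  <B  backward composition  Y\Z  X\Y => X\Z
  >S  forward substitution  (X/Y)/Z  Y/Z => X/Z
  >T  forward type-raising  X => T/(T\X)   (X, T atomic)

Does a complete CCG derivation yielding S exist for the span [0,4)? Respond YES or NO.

[0,4] S   <
  [0,2] NP   <
    [0,1] "under" : S/N
    [1,2] "song" : NP\(S/N)
  [2,4] S\NP   <B
    [2,3] "slowly" : (PP/N)\NP
    [3,4] "plan" : S\(PP/N)

YES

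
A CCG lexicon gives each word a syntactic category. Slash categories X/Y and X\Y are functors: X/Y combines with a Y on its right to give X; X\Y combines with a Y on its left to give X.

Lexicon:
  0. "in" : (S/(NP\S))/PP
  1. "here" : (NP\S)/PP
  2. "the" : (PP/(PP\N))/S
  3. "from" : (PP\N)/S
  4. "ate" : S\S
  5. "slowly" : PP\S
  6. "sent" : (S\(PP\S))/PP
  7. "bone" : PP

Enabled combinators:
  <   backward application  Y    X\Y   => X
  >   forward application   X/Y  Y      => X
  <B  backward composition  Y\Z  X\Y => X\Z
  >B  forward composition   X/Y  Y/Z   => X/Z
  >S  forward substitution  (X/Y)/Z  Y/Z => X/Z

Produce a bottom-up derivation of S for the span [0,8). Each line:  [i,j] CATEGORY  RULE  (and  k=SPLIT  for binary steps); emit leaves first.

[0,8] S   >
  [0,2] S/PP   >S
    [0,1] "in" : (S/(NP\S))/PP
    [1,2] "here" : (NP\S)/PP
  [2,8] PP   >
    [2,4] PP/S   >S
      [2,3] "the" : (PP/(PP\N))/S
      [3,4] "from" : (PP\N)/S
    [4,8] S   <
      [4,6] PP\S   <B
        [4,5] "ate" : S\S
        [5,6] "slowly" : PP\S
      [6,8] S\(PP\S)   >
        [6,7] "sent" : (S\(PP\S))/PP
        [7,8] "bone" : PP

[0,1] (S/(NP\S))/PP  lex  "in"
[1,2] (NP\S)/PP  lex  "here"
[0,2] S/PP  >S  k=1
[2,3] (PP/(PP\N))/S  lex  "the"
[3,4] (PP\N)/S  lex  "from"
[2,4] PP/S  >S  k=3
[4,5] S\S  lex  "ate"
[5,6] PP\S  lex  "slowly"
[4,6] PP\S  <B  k=5
[6,7] (S\(PP\S))/PP  lex  "sent"
[7,8] PP  lex  "bone"
[6,8] S\(PP\S)  >  k=7
[4,8] S  <  k=6
[2,8] PP  >  k=4
[0,8] S  >  k=2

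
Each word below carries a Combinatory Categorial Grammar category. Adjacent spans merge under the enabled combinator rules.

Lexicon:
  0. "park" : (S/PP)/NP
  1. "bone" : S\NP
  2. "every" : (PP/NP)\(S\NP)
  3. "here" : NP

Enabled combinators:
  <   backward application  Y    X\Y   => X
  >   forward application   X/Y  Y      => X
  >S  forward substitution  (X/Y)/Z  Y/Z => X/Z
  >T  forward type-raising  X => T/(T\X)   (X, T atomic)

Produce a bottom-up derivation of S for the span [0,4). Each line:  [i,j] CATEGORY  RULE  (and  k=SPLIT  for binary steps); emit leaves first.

[0,4] S   >
  [0,3] S/NP   >S
    [0,1] "park" : (S/PP)/NP
    [1,3] PP/NP   <
      [1,2] "bone" : S\NP
      [2,3] "every" : (PP/NP)\(S\NP)
  [3,4] "here" : NP

[0,1] (S/PP)/NP  lex  "park"
[1,2] S\NP  lex  "bone"
[2,3] (PP/NP)\(S\NP)  lex  "every"
[1,3] PP/NP  <  k=2
[0,3] S/NP  >S  k=1
[3,4] NP  lex  "here"
[0,4] S  >  k=3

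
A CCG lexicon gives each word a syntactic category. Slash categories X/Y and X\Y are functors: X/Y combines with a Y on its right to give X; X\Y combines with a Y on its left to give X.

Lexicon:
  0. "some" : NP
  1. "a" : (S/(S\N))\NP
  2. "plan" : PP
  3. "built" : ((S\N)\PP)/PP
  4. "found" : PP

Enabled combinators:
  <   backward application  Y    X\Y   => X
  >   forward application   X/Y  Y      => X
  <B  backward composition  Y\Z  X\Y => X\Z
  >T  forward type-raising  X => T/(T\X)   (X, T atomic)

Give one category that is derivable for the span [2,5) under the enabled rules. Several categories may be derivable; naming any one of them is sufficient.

[0,5] S   >
  [0,2] S/(S\N)   <
    [0,1] "some" : NP
    [1,2] "a" : (S/(S\N))\NP
  [2,5] S\N   <
    [2,3] "plan" : PP
    [3,5] (S\N)\PP   >
      [3,4] "built" : ((S\N)\PP)/PP
      [4,5] "found" : PP

S\N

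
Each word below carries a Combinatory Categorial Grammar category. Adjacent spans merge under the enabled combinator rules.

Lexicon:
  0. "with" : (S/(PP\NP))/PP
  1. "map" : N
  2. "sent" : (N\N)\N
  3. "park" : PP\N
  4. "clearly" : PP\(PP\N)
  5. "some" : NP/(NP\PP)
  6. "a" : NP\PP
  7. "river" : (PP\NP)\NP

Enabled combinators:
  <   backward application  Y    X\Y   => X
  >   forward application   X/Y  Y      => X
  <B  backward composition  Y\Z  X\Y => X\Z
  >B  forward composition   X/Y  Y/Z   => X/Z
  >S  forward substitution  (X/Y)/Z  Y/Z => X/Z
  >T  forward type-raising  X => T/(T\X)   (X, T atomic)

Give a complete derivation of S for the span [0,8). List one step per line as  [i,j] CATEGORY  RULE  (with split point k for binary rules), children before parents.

[0,1] (S/(PP\NP))/PP  lex  "with"
[1,2] N  lex  "map"
[2,3] (N\N)\N  lex  "sent"
[1,3] N\N  <  k=2
[3,4] PP\N  lex  "park"
[1,4] PP\N  <B  k=3
[4,5] PP\(PP\N)  lex  "clearly"
[1,5] PP  <  k=4
[0,5] S/(PP\NP)  >  k=1
[5,6] NP/(NP\PP)  lex  "some"
[6,7] NP\PP  lex  "a"
[5,7] NP  >  k=6
[7,8] (PP\NP)\NP  lex  "river"
[5,8] PP\NP  <  k=7
[0,8] S  >  k=5

[0,8] S   >
  [0,5] S/(PP\NP)   >
    [0,1] "with" : (S/(PP\NP))/PP
    [1,5] PP   <
      [1,4] PP\N   <B
        [1,3] N\N   <
          [1,2] "map" : N
          [2,3] "sent" : (N\N)\N
        [3,4] "park" : PP\N
      [4,5] "clearly" : PP\(PP\N)
  [5,8] PP\NP   <
    [5,7] NP   >
      [5,6] "some" : NP/(NP\PP)
      [6,7] "a" : NP\PP
    [7,8] "river" : (PP\NP)\NP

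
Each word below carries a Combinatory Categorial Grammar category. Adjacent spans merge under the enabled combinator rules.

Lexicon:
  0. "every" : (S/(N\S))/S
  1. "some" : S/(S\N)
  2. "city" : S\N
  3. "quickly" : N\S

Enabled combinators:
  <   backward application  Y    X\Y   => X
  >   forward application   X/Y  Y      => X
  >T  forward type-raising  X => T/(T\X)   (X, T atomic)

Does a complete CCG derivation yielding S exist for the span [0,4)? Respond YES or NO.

[0,4] S   >
  [0,3] S/(N\S)   >
    [0,1] "every" : (S/(N\S))/S
    [1,3] S   >
      [1,2] "some" : S/(S\N)
      [2,3] "city" : S\N
  [3,4] "quickly" : N\S

YES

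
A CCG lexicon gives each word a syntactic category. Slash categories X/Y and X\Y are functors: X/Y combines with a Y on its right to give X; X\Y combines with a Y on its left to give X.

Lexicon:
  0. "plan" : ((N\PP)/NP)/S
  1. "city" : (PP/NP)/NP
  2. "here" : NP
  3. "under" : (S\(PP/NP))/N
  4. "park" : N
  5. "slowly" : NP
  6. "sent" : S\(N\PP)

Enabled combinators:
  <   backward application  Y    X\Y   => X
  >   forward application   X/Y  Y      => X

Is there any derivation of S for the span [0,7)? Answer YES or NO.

YES

[0,7] S   <
  [0,6] N\PP   >
    [0,5] (N\PP)/NP   >
      [0,1] "plan" : ((N\PP)/NP)/S
      [1,5] S   <
        [1,3] PP/NP   >
          [1,2] "city" : (PP/NP)/NP
          [2,3] "here" : NP
        [3,5] S\(PP/NP)   >
          [3,4] "under" : (S\(PP/NP))/N
          [4,5] "park" : N
    [5,6] "slowly" : NP
  [6,7] "sent" : S\(N\PP)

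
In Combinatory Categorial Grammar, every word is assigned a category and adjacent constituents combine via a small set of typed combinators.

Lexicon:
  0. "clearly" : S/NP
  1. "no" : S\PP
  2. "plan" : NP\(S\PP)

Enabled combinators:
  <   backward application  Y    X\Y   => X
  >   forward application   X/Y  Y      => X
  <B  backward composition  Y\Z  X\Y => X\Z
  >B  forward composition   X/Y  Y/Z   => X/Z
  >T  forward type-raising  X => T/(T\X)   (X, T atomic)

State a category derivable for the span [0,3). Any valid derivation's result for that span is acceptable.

[0,3] S   >
  [0,1] "clearly" : S/NP
  [1,3] NP   <
    [1,2] "no" : S\PP
    [2,3] "plan" : NP\(S\PP)

S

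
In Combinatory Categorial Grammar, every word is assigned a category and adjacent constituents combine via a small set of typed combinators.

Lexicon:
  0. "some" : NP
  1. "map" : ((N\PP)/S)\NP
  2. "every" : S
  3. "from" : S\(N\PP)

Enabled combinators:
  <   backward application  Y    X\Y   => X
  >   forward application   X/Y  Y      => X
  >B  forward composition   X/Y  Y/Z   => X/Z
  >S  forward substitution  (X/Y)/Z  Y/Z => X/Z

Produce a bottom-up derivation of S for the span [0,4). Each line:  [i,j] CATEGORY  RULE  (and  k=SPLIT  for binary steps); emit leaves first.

[0,4] S   <
  [0,3] N\PP   >
    [0,2] (N\PP)/S   <
      [0,1] "some" : NP
      [1,2] "map" : ((N\PP)/S)\NP
    [2,3] "every" : S
  [3,4] "from" : S\(N\PP)

[0,1] NP  lex  "some"
[1,2] ((N\PP)/S)\NP  lex  "map"
[0,2] (N\PP)/S  <  k=1
[2,3] S  lex  "every"
[0,3] N\PP  >  k=2
[3,4] S\(N\PP)  lex  "from"
[0,4] S  <  k=3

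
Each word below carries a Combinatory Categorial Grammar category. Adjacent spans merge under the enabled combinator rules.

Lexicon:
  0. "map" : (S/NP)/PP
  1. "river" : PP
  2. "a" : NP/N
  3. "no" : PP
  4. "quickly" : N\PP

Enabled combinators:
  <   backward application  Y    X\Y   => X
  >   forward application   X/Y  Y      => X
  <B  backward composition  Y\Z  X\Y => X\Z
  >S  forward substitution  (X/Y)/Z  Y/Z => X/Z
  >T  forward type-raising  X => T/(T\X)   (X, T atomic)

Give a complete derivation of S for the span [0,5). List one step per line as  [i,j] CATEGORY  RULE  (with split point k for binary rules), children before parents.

[0,1] (S/NP)/PP  lex  "map"
[1,2] PP  lex  "river"
[0,2] S/NP  >  k=1
[2,3] NP/N  lex  "a"
[3,4] PP  lex  "no"
[3,4] N/(N\PP)  >T
[4,5] N\PP  lex  "quickly"
[3,5] N  >  k=4
[2,5] NP  >  k=3
[0,5] S  >  k=2

[0,5] S   >
  [0,2] S/NP   >
    [0,1] "map" : (S/NP)/PP
    [1,2] "river" : PP
  [2,5] NP   >
    [2,3] "a" : NP/N
    [3,5] N   >
      [3,4] N/(N\PP)   >T
        [3,4] "no" : PP
      [4,5] "quickly" : N\PP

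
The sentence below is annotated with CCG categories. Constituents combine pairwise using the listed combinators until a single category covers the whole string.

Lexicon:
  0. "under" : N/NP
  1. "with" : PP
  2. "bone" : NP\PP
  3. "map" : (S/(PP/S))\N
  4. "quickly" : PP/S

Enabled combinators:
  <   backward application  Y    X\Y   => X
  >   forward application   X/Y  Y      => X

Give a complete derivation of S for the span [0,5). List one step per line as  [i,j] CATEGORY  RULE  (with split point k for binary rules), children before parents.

[0,1] N/NP  lex  "under"
[1,2] PP  lex  "with"
[2,3] NP\PP  lex  "bone"
[1,3] NP  <  k=2
[0,3] N  >  k=1
[3,4] (S/(PP/S))\N  lex  "map"
[0,4] S/(PP/S)  <  k=3
[4,5] PP/S  lex  "quickly"
[0,5] S  >  k=4

[0,5] S   >
  [0,4] S/(PP/S)   <
    [0,3] N   >
      [0,1] "under" : N/NP
      [1,3] NP   <
        [1,2] "with" : PP
        [2,3] "bone" : NP\PP
    [3,4] "map" : (S/(PP/S))\N
  [4,5] "quickly" : PP/S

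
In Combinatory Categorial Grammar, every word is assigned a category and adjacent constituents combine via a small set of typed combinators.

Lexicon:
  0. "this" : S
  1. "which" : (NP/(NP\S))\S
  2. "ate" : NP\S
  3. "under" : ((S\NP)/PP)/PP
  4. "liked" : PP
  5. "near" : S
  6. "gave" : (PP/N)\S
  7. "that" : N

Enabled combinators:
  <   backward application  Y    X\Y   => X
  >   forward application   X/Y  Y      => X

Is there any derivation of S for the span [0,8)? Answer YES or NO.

YES

[0,8] S   <
  [0,3] NP   >
    [0,2] NP/(NP\S)   <
      [0,1] "this" : S
      [1,2] "which" : (NP/(NP\S))\S
    [2,3] "ate" : NP\S
  [3,8] S\NP   >
    [3,5] (S\NP)/PP   >
      [3,4] "under" : ((S\NP)/PP)/PP
      [4,5] "liked" : PP
    [5,8] PP   >
      [5,7] PP/N   <
        [5,6] "near" : S
        [6,7] "gave" : (PP/N)\S
      [7,8] "that" : N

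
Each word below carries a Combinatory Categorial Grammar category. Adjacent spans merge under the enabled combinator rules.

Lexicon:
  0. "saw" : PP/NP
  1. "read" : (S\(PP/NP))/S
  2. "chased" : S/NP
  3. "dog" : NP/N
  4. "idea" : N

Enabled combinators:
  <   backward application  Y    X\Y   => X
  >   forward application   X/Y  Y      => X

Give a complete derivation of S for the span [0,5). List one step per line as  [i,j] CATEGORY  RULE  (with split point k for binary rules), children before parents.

[0,5] S   <
  [0,1] "saw" : PP/NP
  [1,5] S\(PP/NP)   >
    [1,2] "read" : (S\(PP/NP))/S
    [2,5] S   >
      [2,3] "chased" : S/NP
      [3,5] NP   >
        [3,4] "dog" : NP/N
        [4,5] "idea" : N

[0,1] PP/NP  lex  "saw"
[1,2] (S\(PP/NP))/S  lex  "read"
[2,3] S/NP  lex  "chased"
[3,4] NP/N  lex  "dog"
[4,5] N  lex  "idea"
[3,5] NP  >  k=4
[2,5] S  >  k=3
[1,5] S\(PP/NP)  >  k=2
[0,5] S  <  k=1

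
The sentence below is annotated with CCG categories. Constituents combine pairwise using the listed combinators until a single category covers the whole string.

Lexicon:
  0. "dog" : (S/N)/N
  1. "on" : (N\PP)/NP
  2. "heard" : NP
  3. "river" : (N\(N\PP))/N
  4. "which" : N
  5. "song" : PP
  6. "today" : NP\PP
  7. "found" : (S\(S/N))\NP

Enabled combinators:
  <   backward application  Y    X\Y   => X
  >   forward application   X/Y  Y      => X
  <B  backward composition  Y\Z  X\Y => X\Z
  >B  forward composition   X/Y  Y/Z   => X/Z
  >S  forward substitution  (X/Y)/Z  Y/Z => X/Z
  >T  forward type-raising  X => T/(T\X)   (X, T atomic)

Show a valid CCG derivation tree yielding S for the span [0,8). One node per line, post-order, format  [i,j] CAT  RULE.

[0,8] S   <
  [0,5] S/N   >
    [0,1] "dog" : (S/N)/N
    [1,5] N   <
      [1,3] N\PP   >
        [1,2] "on" : (N\PP)/NP
        [2,3] "heard" : NP
      [3,5] N\(N\PP)   >
        [3,4] "river" : (N\(N\PP))/N
        [4,5] "which" : N
  [5,8] S\(S/N)   <
    [5,7] NP   >
      [5,6] NP/(NP\PP)   >T
        [5,6] "song" : PP
      [6,7] "today" : NP\PP
    [7,8] "found" : (S\(S/N))\NP

[0,1] (S/N)/N  lex  "dog"
[1,2] (N\PP)/NP  lex  "on"
[2,3] NP  lex  "heard"
[1,3] N\PP  >  k=2
[3,4] (N\(N\PP))/N  lex  "river"
[4,5] N  lex  "which"
[3,5] N\(N\PP)  >  k=4
[1,5] N  <  k=3
[0,5] S/N  >  k=1
[5,6] PP  lex  "song"
[5,6] NP/(NP\PP)  >T
[6,7] NP\PP  lex  "today"
[5,7] NP  >  k=6
[7,8] (S\(S/N))\NP  lex  "found"
[5,8] S\(S/N)  <  k=7
[0,8] S  <  k=5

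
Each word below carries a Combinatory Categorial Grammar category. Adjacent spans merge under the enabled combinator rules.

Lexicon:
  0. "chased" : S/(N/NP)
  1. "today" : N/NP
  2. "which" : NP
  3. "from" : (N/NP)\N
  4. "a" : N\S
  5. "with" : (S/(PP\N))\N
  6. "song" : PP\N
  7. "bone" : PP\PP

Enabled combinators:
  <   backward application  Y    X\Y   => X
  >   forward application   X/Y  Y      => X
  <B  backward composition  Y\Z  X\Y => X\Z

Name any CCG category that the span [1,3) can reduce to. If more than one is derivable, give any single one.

N

[0,8] S   >
  [0,6] S/(PP\N)   <
    [0,5] N   <
      [0,4] S   >
        [0,1] "chased" : S/(N/NP)
        [1,4] N/NP   <
          [1,3] N   >
            [1,2] "today" : N/NP
            [2,3] "which" : NP
          [3,4] "from" : (N/NP)\N
      [4,5] "a" : N\S
    [5,6] "with" : (S/(PP\N))\N
  [6,8] PP\N   <B
    [6,7] "song" : PP\N
    [7,8] "bone" : PP\PP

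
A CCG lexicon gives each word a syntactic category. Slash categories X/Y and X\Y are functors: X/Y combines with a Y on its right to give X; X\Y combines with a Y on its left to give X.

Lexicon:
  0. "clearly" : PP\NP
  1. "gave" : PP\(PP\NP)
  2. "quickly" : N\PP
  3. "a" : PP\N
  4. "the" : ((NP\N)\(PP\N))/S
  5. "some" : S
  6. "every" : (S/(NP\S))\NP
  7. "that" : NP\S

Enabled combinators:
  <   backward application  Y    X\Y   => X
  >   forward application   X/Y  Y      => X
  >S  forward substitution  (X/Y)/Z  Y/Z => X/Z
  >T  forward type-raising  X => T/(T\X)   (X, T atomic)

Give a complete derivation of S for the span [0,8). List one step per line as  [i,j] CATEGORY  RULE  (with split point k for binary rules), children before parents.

[0,8] S   >
  [0,7] S/(NP\S)   <
    [0,6] NP   <
      [0,3] N   <
        [0,2] PP   <
          [0,1] "clearly" : PP\NP
          [1,2] "gave" : PP\(PP\NP)
        [2,3] "quickly" : N\PP
      [3,6] NP\N   <
        [3,4] "a" : PP\N
        [4,6] (NP\N)\(PP\N)   >
          [4,5] "the" : ((NP\N)\(PP\N))/S
          [5,6] "some" : S
    [6,7] "every" : (S/(NP\S))\NP
  [7,8] "that" : NP\S

[0,1] PP\NP  lex  "clearly"
[1,2] PP\(PP\NP)  lex  "gave"
[0,2] PP  <  k=1
[2,3] N\PP  lex  "quickly"
[0,3] N  <  k=2
[3,4] PP\N  lex  "a"
[4,5] ((NP\N)\(PP\N))/S  lex  "the"
[5,6] S  lex  "some"
[4,6] (NP\N)\(PP\N)  >  k=5
[3,6] NP\N  <  k=4
[0,6] NP  <  k=3
[6,7] (S/(NP\S))\NP  lex  "every"
[0,7] S/(NP\S)  <  k=6
[7,8] NP\S  lex  "that"
[0,8] S  >  k=7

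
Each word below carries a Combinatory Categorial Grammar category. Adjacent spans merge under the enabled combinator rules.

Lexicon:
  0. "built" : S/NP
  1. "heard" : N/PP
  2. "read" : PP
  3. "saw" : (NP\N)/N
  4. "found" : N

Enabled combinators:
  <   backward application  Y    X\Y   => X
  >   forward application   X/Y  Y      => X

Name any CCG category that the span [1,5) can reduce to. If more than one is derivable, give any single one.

NP

[0,5] S   >
  [0,1] "built" : S/NP
  [1,5] NP   <
    [1,3] N   >
      [1,2] "heard" : N/PP
      [2,3] "read" : PP
    [3,5] NP\N   >
      [3,4] "saw" : (NP\N)/N
      [4,5] "found" : N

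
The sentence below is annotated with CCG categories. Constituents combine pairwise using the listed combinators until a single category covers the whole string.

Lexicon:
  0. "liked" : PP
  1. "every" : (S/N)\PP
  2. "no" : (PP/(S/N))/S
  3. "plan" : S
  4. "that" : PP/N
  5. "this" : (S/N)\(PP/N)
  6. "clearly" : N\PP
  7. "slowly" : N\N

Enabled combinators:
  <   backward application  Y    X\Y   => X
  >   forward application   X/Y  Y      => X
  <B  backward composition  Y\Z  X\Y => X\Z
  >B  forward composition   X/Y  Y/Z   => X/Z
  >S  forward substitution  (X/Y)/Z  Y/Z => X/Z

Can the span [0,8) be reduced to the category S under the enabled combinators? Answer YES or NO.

[0,8] S   >
  [0,2] S/N   <
    [0,1] "liked" : PP
    [1,2] "every" : (S/N)\PP
  [2,8] N   <
    [2,6] PP   >
      [2,4] PP/(S/N)   >
        [2,3] "no" : (PP/(S/N))/S
        [3,4] "plan" : S
      [4,6] S/N   <
        [4,5] "that" : PP/N
        [5,6] "this" : (S/N)\(PP/N)
    [6,8] N\PP   <B
      [6,7] "clearly" : N\PP
      [7,8] "slowly" : N\N

YES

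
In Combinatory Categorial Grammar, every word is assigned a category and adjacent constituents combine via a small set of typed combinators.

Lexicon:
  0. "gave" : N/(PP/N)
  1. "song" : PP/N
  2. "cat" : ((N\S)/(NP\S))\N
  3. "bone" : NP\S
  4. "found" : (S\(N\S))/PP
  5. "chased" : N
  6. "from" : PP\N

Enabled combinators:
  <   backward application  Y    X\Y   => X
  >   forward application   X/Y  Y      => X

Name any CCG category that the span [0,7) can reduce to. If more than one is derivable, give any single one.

S

[0,7] S   <
  [0,4] N\S   >
    [0,3] (N\S)/(NP\S)   <
      [0,2] N   >
        [0,1] "gave" : N/(PP/N)
        [1,2] "song" : PP/N
      [2,3] "cat" : ((N\S)/(NP\S))\N
    [3,4] "bone" : NP\S
  [4,7] S\(N\S)   >
    [4,5] "found" : (S\(N\S))/PP
    [5,7] PP   <
      [5,6] "chased" : N
      [6,7] "from" : PP\N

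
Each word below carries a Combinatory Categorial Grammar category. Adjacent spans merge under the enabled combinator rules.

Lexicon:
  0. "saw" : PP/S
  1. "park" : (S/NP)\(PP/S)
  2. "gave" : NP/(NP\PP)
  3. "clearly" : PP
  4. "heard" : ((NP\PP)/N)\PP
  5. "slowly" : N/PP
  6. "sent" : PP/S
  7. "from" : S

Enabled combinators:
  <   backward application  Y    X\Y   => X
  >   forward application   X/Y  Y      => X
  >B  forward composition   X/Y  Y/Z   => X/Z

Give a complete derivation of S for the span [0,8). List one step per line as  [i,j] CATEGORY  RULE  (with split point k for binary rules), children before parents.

[0,8] S   >
  [0,2] S/NP   <
    [0,1] "saw" : PP/S
    [1,2] "park" : (S/NP)\(PP/S)
  [2,8] NP   >
    [2,6] NP/PP   >B
      [2,5] NP/N   >B
        [2,3] "gave" : NP/(NP\PP)
        [3,5] (NP\PP)/N   <
          [3,4] "clearly" : PP
          [4,5] "heard" : ((NP\PP)/N)\PP
      [5,6] "slowly" : N/PP
    [6,8] PP   >
      [6,7] "sent" : PP/S
      [7,8] "from" : S

[0,1] PP/S  lex  "saw"
[1,2] (S/NP)\(PP/S)  lex  "park"
[0,2] S/NP  <  k=1
[2,3] NP/(NP\PP)  lex  "gave"
[3,4] PP  lex  "clearly"
[4,5] ((NP\PP)/N)\PP  lex  "heard"
[3,5] (NP\PP)/N  <  k=4
[2,5] NP/N  >B  k=3
[5,6] N/PP  lex  "slowly"
[2,6] NP/PP  >B  k=5
[6,7] PP/S  lex  "sent"
[7,8] S  lex  "from"
[6,8] PP  >  k=7
[2,8] NP  >  k=6
[0,8] S  >  k=2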